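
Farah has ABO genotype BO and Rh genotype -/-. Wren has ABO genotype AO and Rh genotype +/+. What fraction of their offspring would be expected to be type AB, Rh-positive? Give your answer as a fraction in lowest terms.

1/4

ABO cross BO × AO → offspring phenotypes: 1/4 O, 1/4 A, 1/4 B, 1/4 AB.
Rh cross -/- × +/+ → 1 Rh+.
Independent loci: P(type AB, Rh-positive) = 1/4 × 1 = 1/4.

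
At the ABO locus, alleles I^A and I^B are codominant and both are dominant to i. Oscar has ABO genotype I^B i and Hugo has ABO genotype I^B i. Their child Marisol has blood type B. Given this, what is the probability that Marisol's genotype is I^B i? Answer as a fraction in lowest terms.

2/3

Cross I^B i × I^B i → 1/4 I^B I^B, 1/2 I^B i, 1/4 i i.
Type-B genotypes among offspring: I^B I^B (1/4), I^B i (1/2); total 3/4.
P(I^B i | type B) = (1/2) / (3/4) = 2/3.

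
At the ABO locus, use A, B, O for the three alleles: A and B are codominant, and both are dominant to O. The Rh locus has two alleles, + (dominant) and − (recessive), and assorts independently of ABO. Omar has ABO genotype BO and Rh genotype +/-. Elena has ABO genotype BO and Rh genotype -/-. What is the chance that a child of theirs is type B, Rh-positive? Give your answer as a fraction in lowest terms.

3/8

ABO cross BO × BO → offspring phenotypes: 1/4 O, 3/4 B.
Rh cross +/- × -/- → 1/2 Rh+, 1/2 Rh-.
Independent loci: P(type B, Rh-positive) = 3/4 × 1/2 = 3/8.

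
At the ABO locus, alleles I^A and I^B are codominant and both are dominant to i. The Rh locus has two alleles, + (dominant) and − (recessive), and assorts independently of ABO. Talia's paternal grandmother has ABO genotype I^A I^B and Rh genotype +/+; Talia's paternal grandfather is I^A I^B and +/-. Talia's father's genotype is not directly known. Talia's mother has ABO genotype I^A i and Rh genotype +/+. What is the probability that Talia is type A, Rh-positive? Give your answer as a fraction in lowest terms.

Talia's father's ABO genotype from I^A I^B × I^A I^B: 1/4 I^A I^A, 1/2 I^A I^B, 1/4 I^B I^B.
Crossing each possibility with the mother I^A i and summing P(type A): 1/4·1 + 1/2·1/2 + 1/4·0 = 1/2.
Similarly for Rh via the father's Rh distribution: P(Rh+) = 1.
Independent loci: 1/2 × 1 = 1/2.

1/2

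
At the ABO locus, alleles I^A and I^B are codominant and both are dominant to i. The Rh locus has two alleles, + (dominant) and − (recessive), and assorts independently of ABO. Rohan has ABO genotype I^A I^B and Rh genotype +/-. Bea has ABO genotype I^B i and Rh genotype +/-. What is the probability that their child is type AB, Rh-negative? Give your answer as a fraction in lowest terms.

ABO cross I^A I^B × I^B i → offspring phenotypes: 1/4 A, 1/2 B, 1/4 AB.
Rh cross +/- × +/- → 3/4 Rh+, 1/4 Rh-.
Independent loci: P(type AB, Rh-negative) = 1/4 × 1/4 = 1/16.

1/16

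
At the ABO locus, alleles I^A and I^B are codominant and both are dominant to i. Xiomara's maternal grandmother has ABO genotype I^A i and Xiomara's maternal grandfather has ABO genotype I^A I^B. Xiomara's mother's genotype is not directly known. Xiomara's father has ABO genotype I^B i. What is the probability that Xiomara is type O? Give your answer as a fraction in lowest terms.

Xiomara's mother's ABO genotype from I^A i × I^A I^B: 1/4 I^A I^A, 1/4 I^A I^B, 1/4 I^A i, 1/4 I^B i.
Crossing each possibility with the father I^B i and summing P(type O): 1/4·0 + 1/4·0 + 1/4·1/4 + 1/4·1/4 = 1/8.

1/8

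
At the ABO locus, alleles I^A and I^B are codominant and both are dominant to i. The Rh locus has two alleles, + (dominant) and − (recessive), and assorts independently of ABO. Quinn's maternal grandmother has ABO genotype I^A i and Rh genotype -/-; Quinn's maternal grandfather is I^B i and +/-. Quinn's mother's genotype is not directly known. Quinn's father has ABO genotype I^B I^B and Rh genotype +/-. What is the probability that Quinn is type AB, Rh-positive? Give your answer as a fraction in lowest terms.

5/32

Quinn's mother's ABO genotype from I^A i × I^B i: 1/4 I^A I^B, 1/4 I^A i, 1/4 I^B i, 1/4 i i.
Crossing each possibility with the father I^B I^B and summing P(type AB): 1/4·1/2 + 1/4·1/2 + 1/4·0 + 1/4·0 = 1/4.
Similarly for Rh via the mother's Rh distribution: P(Rh+) = 5/8.
Independent loci: 1/4 × 5/8 = 5/32.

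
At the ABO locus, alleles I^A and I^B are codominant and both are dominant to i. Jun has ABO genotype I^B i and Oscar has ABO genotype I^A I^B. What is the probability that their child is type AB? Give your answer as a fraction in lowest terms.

1/4

ABO cross I^B i × I^A I^B → offspring phenotypes: 1/4 A, 1/2 B, 1/4 AB.
So P(type AB) = 1/4.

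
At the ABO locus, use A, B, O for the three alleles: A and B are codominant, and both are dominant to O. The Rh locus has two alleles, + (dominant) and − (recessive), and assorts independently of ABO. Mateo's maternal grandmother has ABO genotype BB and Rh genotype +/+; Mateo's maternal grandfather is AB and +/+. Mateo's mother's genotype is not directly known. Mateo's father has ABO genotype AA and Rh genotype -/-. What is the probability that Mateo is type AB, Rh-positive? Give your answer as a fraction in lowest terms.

Mateo's mother's ABO genotype from BB × AB: 1/2 AB, 1/2 BB.
Crossing each possibility with the father AA and summing P(type AB): 1/2·1/2 + 1/2·1 = 3/4.
Similarly for Rh via the mother's Rh distribution: P(Rh+) = 1.
Independent loci: 3/4 × 1 = 3/4.

3/4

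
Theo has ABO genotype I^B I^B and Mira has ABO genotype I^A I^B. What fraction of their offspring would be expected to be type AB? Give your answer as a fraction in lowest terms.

1/2

ABO cross I^B I^B × I^A I^B → offspring phenotypes: 1/2 B, 1/2 AB.
So P(type AB) = 1/2.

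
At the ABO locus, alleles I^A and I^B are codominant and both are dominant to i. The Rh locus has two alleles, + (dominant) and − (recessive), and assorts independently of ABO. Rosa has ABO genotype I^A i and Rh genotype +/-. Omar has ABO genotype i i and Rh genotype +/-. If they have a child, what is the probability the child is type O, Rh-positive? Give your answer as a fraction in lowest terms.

ABO cross I^A i × i i → offspring phenotypes: 1/2 O, 1/2 A.
Rh cross +/- × +/- → 3/4 Rh+, 1/4 Rh-.
Independent loci: P(type O, Rh-positive) = 1/2 × 3/4 = 3/8.

3/8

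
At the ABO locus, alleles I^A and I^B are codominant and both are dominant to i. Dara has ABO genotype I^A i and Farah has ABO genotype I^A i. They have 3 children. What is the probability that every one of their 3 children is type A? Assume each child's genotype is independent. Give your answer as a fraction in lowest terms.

27/64

ABO cross I^A i × I^A i → 1/4 O, 3/4 A.
So P(type A) = 3/4 per child.
All 3 independent: (3/4)^3 = 27/64.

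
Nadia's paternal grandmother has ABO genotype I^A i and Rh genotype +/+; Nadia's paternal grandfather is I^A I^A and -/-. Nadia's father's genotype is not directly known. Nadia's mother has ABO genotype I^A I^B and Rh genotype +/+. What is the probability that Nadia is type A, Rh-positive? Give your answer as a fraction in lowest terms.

1/2

Nadia's father's ABO genotype from I^A i × I^A I^A: 1/2 I^A I^A, 1/2 I^A i.
Crossing each possibility with the mother I^A I^B and summing P(type A): 1/2·1/2 + 1/2·1/2 = 1/2.
Similarly for Rh via the father's Rh distribution: P(Rh+) = 1.
Independent loci: 1/2 × 1 = 1/2.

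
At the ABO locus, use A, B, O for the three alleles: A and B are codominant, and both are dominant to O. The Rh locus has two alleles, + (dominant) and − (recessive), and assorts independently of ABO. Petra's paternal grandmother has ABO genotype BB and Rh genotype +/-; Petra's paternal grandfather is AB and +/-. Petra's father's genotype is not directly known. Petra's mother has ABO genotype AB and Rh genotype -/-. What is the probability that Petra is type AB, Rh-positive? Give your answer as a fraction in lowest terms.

1/4

Petra's father's ABO genotype from BB × AB: 1/2 AB, 1/2 BB.
Crossing each possibility with the mother AB and summing P(type AB): 1/2·1/2 + 1/2·1/2 = 1/2.
Similarly for Rh via the father's Rh distribution: P(Rh+) = 1/2.
Independent loci: 1/2 × 1/2 = 1/4.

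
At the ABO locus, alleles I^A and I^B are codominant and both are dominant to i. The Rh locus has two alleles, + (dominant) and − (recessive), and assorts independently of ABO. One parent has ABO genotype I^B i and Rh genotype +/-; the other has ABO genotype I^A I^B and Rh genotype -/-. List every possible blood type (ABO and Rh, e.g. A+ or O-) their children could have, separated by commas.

A+, A-, B+, B-, AB+, AB-

Gametes from I^B i × I^A I^B give offspring ABO genotypes I^A I^B, I^A i, I^B I^B, I^B i, i.e. phenotypes A, B, AB.
Rh cross +/- × -/- → phenotypes Rh+, Rh-.
Combining independently: A+, A-, B+, B-, AB+, AB-.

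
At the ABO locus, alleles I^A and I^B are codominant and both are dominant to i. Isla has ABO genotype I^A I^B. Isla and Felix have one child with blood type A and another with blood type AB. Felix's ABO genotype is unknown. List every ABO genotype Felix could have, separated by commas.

For each candidate genotype of Felix, check whether crossing it with I^A I^B can produce every observed child phenotype.
  I^A I^A → possible child types {A, AB} ✓
  I^A I^B → possible child types {A, B, AB} ✓
  I^A i → possible child types {A, B, AB} ✓
  I^B I^B → possible child types {B, AB} ✗
  I^B i → possible child types {A, B, AB} ✓
  i i → possible child types {A, B} ✗

I^A I^A, I^A I^B, I^A i, I^B i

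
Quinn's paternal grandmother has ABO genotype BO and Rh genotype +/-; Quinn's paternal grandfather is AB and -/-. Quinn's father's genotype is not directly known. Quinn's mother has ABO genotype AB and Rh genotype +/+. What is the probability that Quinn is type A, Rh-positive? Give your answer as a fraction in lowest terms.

Quinn's father's ABO genotype from BO × AB: 1/4 AB, 1/4 AO, 1/4 BB, 1/4 BO.
Crossing each possibility with the mother AB and summing P(type A): 1/4·1/4 + 1/4·1/2 + 1/4·0 + 1/4·1/4 = 1/4.
Similarly for Rh via the father's Rh distribution: P(Rh+) = 1.
Independent loci: 1/4 × 1 = 1/4.

1/4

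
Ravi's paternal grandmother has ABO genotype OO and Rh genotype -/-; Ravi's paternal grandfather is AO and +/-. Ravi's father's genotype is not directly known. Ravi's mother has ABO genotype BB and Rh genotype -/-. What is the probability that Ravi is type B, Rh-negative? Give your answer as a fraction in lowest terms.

9/16

Ravi's father's ABO genotype from OO × AO: 1/2 AO, 1/2 OO.
Crossing each possibility with the mother BB and summing P(type B): 1/2·1/2 + 1/2·1 = 3/4.
Similarly for Rh via the father's Rh distribution: P(Rh-) = 3/4.
Independent loci: 3/4 × 3/4 = 9/16.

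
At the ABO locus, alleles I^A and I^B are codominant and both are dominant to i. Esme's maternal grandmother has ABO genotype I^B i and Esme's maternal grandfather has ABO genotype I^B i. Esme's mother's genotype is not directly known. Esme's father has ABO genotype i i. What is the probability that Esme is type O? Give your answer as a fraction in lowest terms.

1/2

Esme's mother's ABO genotype from I^B i × I^B i: 1/4 I^B I^B, 1/2 I^B i, 1/4 i i.
Crossing each possibility with the father i i and summing P(type O): 1/4·0 + 1/2·1/2 + 1/4·1 = 1/2.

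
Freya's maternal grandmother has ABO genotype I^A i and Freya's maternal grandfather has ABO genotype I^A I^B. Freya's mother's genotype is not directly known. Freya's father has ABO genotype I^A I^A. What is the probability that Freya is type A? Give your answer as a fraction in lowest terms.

3/4

Freya's mother's ABO genotype from I^A i × I^A I^B: 1/4 I^A I^A, 1/4 I^A I^B, 1/4 I^A i, 1/4 I^B i.
Crossing each possibility with the father I^A I^A and summing P(type A): 1/4·1 + 1/4·1/2 + 1/4·1 + 1/4·1/2 = 3/4.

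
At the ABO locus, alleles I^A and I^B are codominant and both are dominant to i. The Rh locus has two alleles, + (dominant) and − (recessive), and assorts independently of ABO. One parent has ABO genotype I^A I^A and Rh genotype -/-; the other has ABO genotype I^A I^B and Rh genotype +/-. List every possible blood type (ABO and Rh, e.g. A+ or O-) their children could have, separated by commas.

A+, A-, AB+, AB-

Gametes from I^A I^A × I^A I^B give offspring ABO genotypes I^A I^A, I^A I^B, i.e. phenotypes A, AB.
Rh cross -/- × +/- → phenotypes Rh+, Rh-.
Combining independently: A+, A-, AB+, AB-.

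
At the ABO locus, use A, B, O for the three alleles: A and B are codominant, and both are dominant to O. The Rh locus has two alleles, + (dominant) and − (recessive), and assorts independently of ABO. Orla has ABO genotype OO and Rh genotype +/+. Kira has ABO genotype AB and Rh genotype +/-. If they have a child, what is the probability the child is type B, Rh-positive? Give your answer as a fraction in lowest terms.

1/2

ABO cross OO × AB → offspring phenotypes: 1/2 A, 1/2 B.
Rh cross +/+ × +/- → 1 Rh+.
Independent loci: P(type B, Rh-positive) = 1/2 × 1 = 1/2.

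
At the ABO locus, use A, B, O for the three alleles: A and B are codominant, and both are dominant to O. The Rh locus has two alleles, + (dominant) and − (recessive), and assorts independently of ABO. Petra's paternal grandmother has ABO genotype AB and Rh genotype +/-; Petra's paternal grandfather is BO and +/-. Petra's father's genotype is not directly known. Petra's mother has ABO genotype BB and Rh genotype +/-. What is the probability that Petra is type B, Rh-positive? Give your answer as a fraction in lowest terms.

9/16

Petra's father's ABO genotype from AB × BO: 1/4 AB, 1/4 AO, 1/4 BB, 1/4 BO.
Crossing each possibility with the mother BB and summing P(type B): 1/4·1/2 + 1/4·1/2 + 1/4·1 + 1/4·1 = 3/4.
Similarly for Rh via the father's Rh distribution: P(Rh+) = 3/4.
Independent loci: 3/4 × 3/4 = 9/16.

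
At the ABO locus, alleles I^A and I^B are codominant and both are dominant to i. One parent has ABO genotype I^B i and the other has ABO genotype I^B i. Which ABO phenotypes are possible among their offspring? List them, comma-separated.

O, B

Gametes from I^B i × I^B i give offspring ABO genotypes I^B I^B, I^B i, i i, i.e. phenotypes O, B.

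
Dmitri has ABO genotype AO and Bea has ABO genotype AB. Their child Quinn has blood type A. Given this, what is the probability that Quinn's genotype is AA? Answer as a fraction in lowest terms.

Cross AO × AB → 1/4 AA, 1/4 AB, 1/4 AO, 1/4 BO.
Type-A genotypes among offspring: AA (1/4), AO (1/4); total 1/2.
P(AA | type A) = (1/4) / (1/2) = 1/2.

1/2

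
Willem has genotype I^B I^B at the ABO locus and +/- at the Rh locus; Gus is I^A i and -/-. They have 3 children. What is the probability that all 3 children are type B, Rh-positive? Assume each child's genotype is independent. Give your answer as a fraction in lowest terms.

1/64

ABO cross I^B I^B × I^A i → 1/2 B, 1/2 AB.
Rh cross +/- × -/- → 1/2 Rh+, 1/2 Rh-; so P(type B, Rh-positive) = 1/2 × 1/2 = 1/4 per child.
All 3 independent: (1/4)^3 = 1/64.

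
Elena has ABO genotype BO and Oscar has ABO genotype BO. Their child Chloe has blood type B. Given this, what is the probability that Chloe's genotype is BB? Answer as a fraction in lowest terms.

Cross BO × BO → 1/4 BB, 1/2 BO, 1/4 OO.
Type-B genotypes among offspring: BB (1/4), BO (1/2); total 3/4.
P(BB | type B) = (1/4) / (3/4) = 1/3.

1/3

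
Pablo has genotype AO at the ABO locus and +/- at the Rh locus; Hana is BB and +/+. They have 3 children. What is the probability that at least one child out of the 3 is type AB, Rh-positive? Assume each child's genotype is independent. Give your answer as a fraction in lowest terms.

7/8

ABO cross AO × BB → 1/2 B, 1/2 AB.
Rh cross +/- × +/+ → 1 Rh+; so P(type AB, Rh-positive) = 1/2 × 1 = 1/2 per child.
P(none) = (1/2)^3 = 1/8; P(at least one) = 1 − 1/8 = 7/8.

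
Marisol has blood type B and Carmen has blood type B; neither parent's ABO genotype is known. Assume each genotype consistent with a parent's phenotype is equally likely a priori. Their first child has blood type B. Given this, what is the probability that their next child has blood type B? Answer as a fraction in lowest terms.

Possible genotypes: Marisol ∈ {I^B I^B, I^B i}; Carmen ∈ {I^B I^B, I^B i}.
Weight each parental genotype pair by prior × P(type-B child):
  I^B I^B × I^B I^B: posterior weight 4/15; P(next child type B) = 1.
  I^B I^B × I^B i: posterior weight 4/15; P(next child type B) = 1.
  I^B i × I^B I^B: posterior weight 4/15; P(next child type B) = 1.
  I^B i × I^B i: posterior weight 1/5; P(next child type B) = 3/4.
Weighted sum = 19/20.

19/20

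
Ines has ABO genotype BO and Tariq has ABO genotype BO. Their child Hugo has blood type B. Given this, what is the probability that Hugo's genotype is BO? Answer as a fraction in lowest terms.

2/3

Cross BO × BO → 1/4 BB, 1/2 BO, 1/4 OO.
Type-B genotypes among offspring: BB (1/4), BO (1/2); total 3/4.
P(BO | type B) = (1/2) / (3/4) = 2/3.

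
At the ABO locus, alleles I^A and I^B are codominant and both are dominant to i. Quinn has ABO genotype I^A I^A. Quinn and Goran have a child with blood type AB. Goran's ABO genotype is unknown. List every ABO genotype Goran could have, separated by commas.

I^A I^B, I^B I^B, I^B i

For each candidate genotype of Goran, check whether crossing it with I^A I^A can produce every observed child phenotype.
  I^A I^A → possible child types {A} ✗
  I^A I^B → possible child types {A, AB} ✓
  I^A i → possible child types {A} ✗
  I^B I^B → possible child types {AB} ✓
  I^B i → possible child types {A, AB} ✓
  i i → possible child types {A} ✗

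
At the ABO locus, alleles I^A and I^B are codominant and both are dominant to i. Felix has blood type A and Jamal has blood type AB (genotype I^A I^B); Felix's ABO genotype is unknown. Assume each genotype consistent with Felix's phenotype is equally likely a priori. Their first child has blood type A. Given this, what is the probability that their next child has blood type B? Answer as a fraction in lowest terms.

1/8

Possible genotypes: Felix ∈ {I^A I^A, I^A i}; Jamal ∈ {I^A I^B}.
Weight each parental genotype pair by prior × P(type-A child):
  I^A I^A × I^A I^B: posterior weight 1/2; P(next child type B) = 0.
  I^A i × I^A I^B: posterior weight 1/2; P(next child type B) = 1/4.
Weighted sum = 1/8.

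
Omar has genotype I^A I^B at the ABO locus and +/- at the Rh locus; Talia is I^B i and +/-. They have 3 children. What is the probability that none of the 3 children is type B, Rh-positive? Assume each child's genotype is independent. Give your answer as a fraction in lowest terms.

ABO cross I^A I^B × I^B i → 1/4 A, 1/2 B, 1/4 AB.
Rh cross +/- × +/- → 3/4 Rh+, 1/4 Rh-; so P(type B, Rh-positive) = 1/2 × 3/4 = 3/8 per child.
P(not type B, Rh-positive) = 5/8 for one child; (5/8)^3 = 125/512.

125/512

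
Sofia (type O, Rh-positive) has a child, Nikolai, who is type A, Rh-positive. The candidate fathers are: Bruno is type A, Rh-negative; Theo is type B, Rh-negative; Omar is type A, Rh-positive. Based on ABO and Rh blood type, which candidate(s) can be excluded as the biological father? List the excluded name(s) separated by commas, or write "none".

Theo

A candidate is excluded only if no genotype consistent with his phenotype could produce a type A, Rh-positive child with a type O, Rh-positive mother.
Theo (type B, Rh-): no genotype consistent with that phenotype can produce a type-A Rh+ child with a type-O mother.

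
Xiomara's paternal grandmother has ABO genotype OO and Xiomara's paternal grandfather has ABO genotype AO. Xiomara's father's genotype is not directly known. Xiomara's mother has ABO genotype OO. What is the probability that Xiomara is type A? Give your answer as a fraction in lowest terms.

1/4

Xiomara's father's ABO genotype from OO × AO: 1/2 AO, 1/2 OO.
Crossing each possibility with the mother OO and summing P(type A): 1/2·1/2 + 1/2·0 = 1/4.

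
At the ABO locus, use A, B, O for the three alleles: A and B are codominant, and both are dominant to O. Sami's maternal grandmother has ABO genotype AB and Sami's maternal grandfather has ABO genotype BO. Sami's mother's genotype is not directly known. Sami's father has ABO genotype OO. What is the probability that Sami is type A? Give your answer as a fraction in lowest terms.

Sami's mother's ABO genotype from AB × BO: 1/4 AB, 1/4 AO, 1/4 BB, 1/4 BO.
Crossing each possibility with the father OO and summing P(type A): 1/4·1/2 + 1/4·1/2 + 1/4·0 + 1/4·0 = 1/4.

1/4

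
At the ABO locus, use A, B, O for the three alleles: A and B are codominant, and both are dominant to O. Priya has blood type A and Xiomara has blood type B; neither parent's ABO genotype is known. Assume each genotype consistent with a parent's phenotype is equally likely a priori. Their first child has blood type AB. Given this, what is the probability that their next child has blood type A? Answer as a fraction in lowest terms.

5/36

Possible genotypes: Priya ∈ {AA, AO}; Xiomara ∈ {BB, BO}.
Weight each parental genotype pair by prior × P(type-AB child):
  AA × BB: posterior weight 4/9; P(next child type A) = 0.
  AA × BO: posterior weight 2/9; P(next child type A) = 1/2.
  AO × BB: posterior weight 2/9; P(next child type A) = 0.
  AO × BO: posterior weight 1/9; P(next child type A) = 1/4.
Weighted sum = 5/36.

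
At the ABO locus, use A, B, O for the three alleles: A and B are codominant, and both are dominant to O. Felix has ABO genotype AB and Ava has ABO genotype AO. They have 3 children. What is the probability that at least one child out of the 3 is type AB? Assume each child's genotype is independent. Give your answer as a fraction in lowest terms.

37/64

ABO cross AB × AO → 1/2 A, 1/4 B, 1/4 AB.
So P(type AB) = 1/4 per child.
P(none) = (3/4)^3 = 27/64; P(at least one) = 1 − 27/64 = 37/64.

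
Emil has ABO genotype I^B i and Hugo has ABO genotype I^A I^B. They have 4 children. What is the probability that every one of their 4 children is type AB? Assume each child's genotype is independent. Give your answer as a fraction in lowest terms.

ABO cross I^B i × I^A I^B → 1/4 A, 1/2 B, 1/4 AB.
So P(type AB) = 1/4 per child.
All 4 independent: (1/4)^4 = 1/256.

1/256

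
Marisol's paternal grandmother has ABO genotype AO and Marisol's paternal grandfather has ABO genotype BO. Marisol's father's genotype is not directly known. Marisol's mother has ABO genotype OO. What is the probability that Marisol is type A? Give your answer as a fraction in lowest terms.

1/4

Marisol's father's ABO genotype from AO × BO: 1/4 AB, 1/4 AO, 1/4 BO, 1/4 OO.
Crossing each possibility with the mother OO and summing P(type A): 1/4·1/2 + 1/4·1/2 + 1/4·0 + 1/4·0 = 1/4.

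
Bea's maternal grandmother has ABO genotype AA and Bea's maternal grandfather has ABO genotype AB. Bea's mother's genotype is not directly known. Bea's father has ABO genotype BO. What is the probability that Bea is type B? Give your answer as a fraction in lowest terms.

Bea's mother's ABO genotype from AA × AB: 1/2 AA, 1/2 AB.
Crossing each possibility with the father BO and summing P(type B): 1/2·0 + 1/2·1/2 = 1/4.

1/4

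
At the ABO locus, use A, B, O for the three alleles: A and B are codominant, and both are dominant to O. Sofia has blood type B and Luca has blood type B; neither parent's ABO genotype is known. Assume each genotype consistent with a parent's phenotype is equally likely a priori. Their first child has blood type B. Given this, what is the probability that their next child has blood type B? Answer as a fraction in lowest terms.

Possible genotypes: Sofia ∈ {BB, BO}; Luca ∈ {BB, BO}.
Weight each parental genotype pair by prior × P(type-B child):
  BB × BB: posterior weight 4/15; P(next child type B) = 1.
  BB × BO: posterior weight 4/15; P(next child type B) = 1.
  BO × BB: posterior weight 4/15; P(next child type B) = 1.
  BO × BO: posterior weight 1/5; P(next child type B) = 3/4.
Weighted sum = 19/20.

19/20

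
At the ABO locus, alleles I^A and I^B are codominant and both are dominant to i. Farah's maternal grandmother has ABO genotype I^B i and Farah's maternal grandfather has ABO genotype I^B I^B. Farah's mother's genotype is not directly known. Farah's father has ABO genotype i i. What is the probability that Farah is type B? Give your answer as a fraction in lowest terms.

Farah's mother's ABO genotype from I^B i × I^B I^B: 1/2 I^B I^B, 1/2 I^B i.
Crossing each possibility with the father i i and summing P(type B): 1/2·1 + 1/2·1/2 = 3/4.

3/4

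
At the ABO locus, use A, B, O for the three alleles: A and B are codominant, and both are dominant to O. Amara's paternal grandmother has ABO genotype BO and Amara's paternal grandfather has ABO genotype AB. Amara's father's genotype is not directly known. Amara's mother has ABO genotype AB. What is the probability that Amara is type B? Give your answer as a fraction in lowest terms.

3/8

Amara's father's ABO genotype from BO × AB: 1/4 AB, 1/4 AO, 1/4 BB, 1/4 BO.
Crossing each possibility with the mother AB and summing P(type B): 1/4·1/4 + 1/4·1/4 + 1/4·1/2 + 1/4·1/2 = 3/8.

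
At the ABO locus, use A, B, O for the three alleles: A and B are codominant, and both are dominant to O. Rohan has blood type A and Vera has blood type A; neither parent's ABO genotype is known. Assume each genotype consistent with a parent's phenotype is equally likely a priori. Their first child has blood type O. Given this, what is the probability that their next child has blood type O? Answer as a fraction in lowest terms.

Possible genotypes: Rohan ∈ {AA, AO}; Vera ∈ {AA, AO}.
Weight each parental genotype pair by prior × P(type-O child):
  AO × AO: posterior weight 1; P(next child type O) = 1/4.
Weighted sum = 1/4.

1/4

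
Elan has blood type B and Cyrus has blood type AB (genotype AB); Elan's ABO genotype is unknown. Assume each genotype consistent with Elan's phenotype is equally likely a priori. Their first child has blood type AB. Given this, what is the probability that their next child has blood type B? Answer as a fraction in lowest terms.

Possible genotypes: Elan ∈ {BB, BO}; Cyrus ∈ {AB}.
Weight each parental genotype pair by prior × P(type-AB child):
  BB × AB: posterior weight 2/3; P(next child type B) = 1/2.
  BO × AB: posterior weight 1/3; P(next child type B) = 1/2.
Weighted sum = 1/2.

1/2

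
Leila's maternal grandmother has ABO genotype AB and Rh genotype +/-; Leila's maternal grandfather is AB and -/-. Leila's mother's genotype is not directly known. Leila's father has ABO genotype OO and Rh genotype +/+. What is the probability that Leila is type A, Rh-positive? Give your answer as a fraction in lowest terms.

Leila's mother's ABO genotype from AB × AB: 1/4 AA, 1/2 AB, 1/4 BB.
Crossing each possibility with the father OO and summing P(type A): 1/4·1 + 1/2·1/2 + 1/4·0 = 1/2.
Similarly for Rh via the mother's Rh distribution: P(Rh+) = 1.
Independent loci: 1/2 × 1 = 1/2.

1/2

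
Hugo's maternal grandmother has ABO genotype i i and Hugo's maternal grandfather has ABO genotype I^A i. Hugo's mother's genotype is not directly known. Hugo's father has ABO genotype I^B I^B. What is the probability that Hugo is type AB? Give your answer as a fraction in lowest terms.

1/4

Hugo's mother's ABO genotype from i i × I^A i: 1/2 I^A i, 1/2 i i.
Crossing each possibility with the father I^B I^B and summing P(type AB): 1/2·1/2 + 1/2·0 = 1/4.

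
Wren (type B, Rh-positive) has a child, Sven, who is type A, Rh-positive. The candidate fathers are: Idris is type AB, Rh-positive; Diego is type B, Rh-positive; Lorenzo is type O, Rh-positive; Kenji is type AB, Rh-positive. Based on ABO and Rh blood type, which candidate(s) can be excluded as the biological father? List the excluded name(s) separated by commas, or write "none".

Diego, Lorenzo

A candidate is excluded only if no genotype consistent with his phenotype could produce a type A, Rh-positive child with a type B, Rh-positive mother.
Diego (type B, Rh+): no genotype consistent with that phenotype can produce a type-A Rh+ child with a type-B mother.
Lorenzo (type O, Rh+): no genotype consistent with that phenotype can produce a type-A Rh+ child with a type-B mother.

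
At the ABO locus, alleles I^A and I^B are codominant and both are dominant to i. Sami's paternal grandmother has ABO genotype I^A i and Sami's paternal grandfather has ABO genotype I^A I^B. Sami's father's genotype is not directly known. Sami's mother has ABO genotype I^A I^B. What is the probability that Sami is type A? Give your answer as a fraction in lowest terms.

Sami's father's ABO genotype from I^A i × I^A I^B: 1/4 I^A I^A, 1/4 I^A I^B, 1/4 I^A i, 1/4 I^B i.
Crossing each possibility with the mother I^A I^B and summing P(type A): 1/4·1/2 + 1/4·1/4 + 1/4·1/2 + 1/4·1/4 = 3/8.

3/8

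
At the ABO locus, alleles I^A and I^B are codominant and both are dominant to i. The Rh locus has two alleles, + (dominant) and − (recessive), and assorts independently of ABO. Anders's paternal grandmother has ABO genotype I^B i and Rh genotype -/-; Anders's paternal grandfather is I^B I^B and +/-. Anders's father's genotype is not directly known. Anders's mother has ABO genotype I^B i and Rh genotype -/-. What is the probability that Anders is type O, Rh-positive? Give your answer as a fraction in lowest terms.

Anders's father's ABO genotype from I^B i × I^B I^B: 1/2 I^B I^B, 1/2 I^B i.
Crossing each possibility with the mother I^B i and summing P(type O): 1/2·0 + 1/2·1/4 = 1/8.
Similarly for Rh via the father's Rh distribution: P(Rh+) = 1/4.
Independent loci: 1/8 × 1/4 = 1/32.

1/32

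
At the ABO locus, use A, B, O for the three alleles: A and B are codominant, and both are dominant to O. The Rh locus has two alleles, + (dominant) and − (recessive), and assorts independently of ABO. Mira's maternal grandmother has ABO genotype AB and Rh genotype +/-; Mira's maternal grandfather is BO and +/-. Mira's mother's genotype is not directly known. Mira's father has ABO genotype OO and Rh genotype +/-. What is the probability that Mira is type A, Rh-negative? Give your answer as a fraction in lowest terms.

Mira's mother's ABO genotype from AB × BO: 1/4 AB, 1/4 AO, 1/4 BB, 1/4 BO.
Crossing each possibility with the father OO and summing P(type A): 1/4·1/2 + 1/4·1/2 + 1/4·0 + 1/4·0 = 1/4.
Similarly for Rh via the mother's Rh distribution: P(Rh-) = 1/4.
Independent loci: 1/4 × 1/4 = 1/16.

1/16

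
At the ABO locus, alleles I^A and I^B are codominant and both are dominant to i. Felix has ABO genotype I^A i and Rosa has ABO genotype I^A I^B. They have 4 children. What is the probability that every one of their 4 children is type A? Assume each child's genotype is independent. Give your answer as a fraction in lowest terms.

1/16

ABO cross I^A i × I^A I^B → 1/2 A, 1/4 B, 1/4 AB.
So P(type A) = 1/2 per child.
All 4 independent: (1/2)^4 = 1/16.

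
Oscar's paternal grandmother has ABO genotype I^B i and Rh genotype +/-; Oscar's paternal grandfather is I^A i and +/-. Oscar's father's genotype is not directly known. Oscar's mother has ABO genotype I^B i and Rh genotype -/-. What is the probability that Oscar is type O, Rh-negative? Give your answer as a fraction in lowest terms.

1/8

Oscar's father's ABO genotype from I^B i × I^A i: 1/4 I^A I^B, 1/4 I^A i, 1/4 I^B i, 1/4 i i.
Crossing each possibility with the mother I^B i and summing P(type O): 1/4·0 + 1/4·1/4 + 1/4·1/4 + 1/4·1/2 = 1/4.
Similarly for Rh via the father's Rh distribution: P(Rh-) = 1/2.
Independent loci: 1/4 × 1/2 = 1/8.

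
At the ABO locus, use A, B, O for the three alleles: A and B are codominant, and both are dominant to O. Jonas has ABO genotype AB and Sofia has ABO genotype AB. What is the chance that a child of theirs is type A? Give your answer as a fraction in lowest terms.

1/4

ABO cross AB × AB → offspring phenotypes: 1/4 A, 1/4 B, 1/2 AB.
So P(type A) = 1/4.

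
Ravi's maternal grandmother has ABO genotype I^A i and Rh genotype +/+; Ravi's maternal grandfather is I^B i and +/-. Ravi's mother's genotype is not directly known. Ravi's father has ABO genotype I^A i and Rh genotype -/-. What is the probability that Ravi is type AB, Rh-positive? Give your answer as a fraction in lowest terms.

Ravi's mother's ABO genotype from I^A i × I^B i: 1/4 I^A I^B, 1/4 I^A i, 1/4 I^B i, 1/4 i i.
Crossing each possibility with the father I^A i and summing P(type AB): 1/4·1/4 + 1/4·0 + 1/4·1/4 + 1/4·0 = 1/8.
Similarly for Rh via the mother's Rh distribution: P(Rh+) = 3/4.
Independent loci: 1/8 × 3/4 = 3/32.

3/32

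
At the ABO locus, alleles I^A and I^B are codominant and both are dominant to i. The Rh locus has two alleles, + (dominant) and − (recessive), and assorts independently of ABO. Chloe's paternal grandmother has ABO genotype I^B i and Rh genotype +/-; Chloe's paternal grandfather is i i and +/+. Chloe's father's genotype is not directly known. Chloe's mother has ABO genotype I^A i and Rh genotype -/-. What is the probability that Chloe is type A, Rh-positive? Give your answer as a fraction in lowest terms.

Chloe's father's ABO genotype from I^B i × i i: 1/2 I^B i, 1/2 i i.
Crossing each possibility with the mother I^A i and summing P(type A): 1/2·1/4 + 1/2·1/2 = 3/8.
Similarly for Rh via the father's Rh distribution: P(Rh+) = 3/4.
Independent loci: 3/8 × 3/4 = 9/32.

9/32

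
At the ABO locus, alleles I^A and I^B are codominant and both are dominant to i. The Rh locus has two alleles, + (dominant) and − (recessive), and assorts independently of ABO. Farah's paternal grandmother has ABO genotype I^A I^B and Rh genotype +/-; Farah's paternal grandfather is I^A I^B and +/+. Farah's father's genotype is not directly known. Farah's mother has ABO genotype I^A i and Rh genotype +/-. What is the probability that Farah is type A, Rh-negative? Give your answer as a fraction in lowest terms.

Farah's father's ABO genotype from I^A I^B × I^A I^B: 1/4 I^A I^A, 1/2 I^A I^B, 1/4 I^B I^B.
Crossing each possibility with the mother I^A i and summing P(type A): 1/4·1 + 1/2·1/2 + 1/4·0 = 1/2.
Similarly for Rh via the father's Rh distribution: P(Rh-) = 1/8.
Independent loci: 1/2 × 1/8 = 1/16.

1/16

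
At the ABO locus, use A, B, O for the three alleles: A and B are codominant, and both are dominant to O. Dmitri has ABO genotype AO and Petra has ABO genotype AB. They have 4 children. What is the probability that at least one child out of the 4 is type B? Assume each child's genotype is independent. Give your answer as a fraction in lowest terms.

ABO cross AO × AB → 1/2 A, 1/4 B, 1/4 AB.
So P(type B) = 1/4 per child.
P(none) = (3/4)^4 = 81/256; P(at least one) = 1 − 81/256 = 175/256.

175/256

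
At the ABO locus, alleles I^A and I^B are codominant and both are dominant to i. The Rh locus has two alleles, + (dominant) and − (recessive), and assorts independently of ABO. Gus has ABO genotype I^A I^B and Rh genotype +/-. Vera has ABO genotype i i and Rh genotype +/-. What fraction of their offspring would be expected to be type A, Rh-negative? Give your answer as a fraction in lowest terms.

1/8

ABO cross I^A I^B × i i → offspring phenotypes: 1/2 A, 1/2 B.
Rh cross +/- × +/- → 3/4 Rh+, 1/4 Rh-.
Independent loci: P(type A, Rh-negative) = 1/2 × 1/4 = 1/8.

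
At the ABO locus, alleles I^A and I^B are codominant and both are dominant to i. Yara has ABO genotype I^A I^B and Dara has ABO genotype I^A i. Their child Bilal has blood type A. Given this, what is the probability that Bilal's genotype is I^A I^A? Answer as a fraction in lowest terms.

Cross I^A I^B × I^A i → 1/4 I^A I^A, 1/4 I^A I^B, 1/4 I^A i, 1/4 I^B i.
Type-A genotypes among offspring: I^A I^A (1/4), I^A i (1/4); total 1/2.
P(I^A I^A | type A) = (1/4) / (1/2) = 1/2.

1/2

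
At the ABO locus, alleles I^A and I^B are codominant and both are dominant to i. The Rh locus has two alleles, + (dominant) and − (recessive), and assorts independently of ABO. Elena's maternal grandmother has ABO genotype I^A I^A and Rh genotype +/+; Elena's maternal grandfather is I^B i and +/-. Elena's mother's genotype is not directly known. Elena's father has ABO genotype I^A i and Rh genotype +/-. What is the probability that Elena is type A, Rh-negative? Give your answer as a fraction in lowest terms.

Elena's mother's ABO genotype from I^A I^A × I^B i: 1/2 I^A I^B, 1/2 I^A i.
Crossing each possibility with the father I^A i and summing P(type A): 1/2·1/2 + 1/2·3/4 = 5/8.
Similarly for Rh via the mother's Rh distribution: P(Rh-) = 1/8.
Independent loci: 5/8 × 1/8 = 5/64.

5/64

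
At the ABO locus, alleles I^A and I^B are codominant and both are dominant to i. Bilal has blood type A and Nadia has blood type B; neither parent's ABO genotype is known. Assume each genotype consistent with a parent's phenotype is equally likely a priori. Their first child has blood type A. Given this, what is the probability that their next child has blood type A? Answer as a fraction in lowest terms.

Possible genotypes: Bilal ∈ {I^A I^A, I^A i}; Nadia ∈ {I^B I^B, I^B i}.
Weight each parental genotype pair by prior × P(type-A child):
  I^A I^A × I^B i: posterior weight 2/3; P(next child type A) = 1/2.
  I^A i × I^B i: posterior weight 1/3; P(next child type A) = 1/4.
Weighted sum = 5/12.

5/12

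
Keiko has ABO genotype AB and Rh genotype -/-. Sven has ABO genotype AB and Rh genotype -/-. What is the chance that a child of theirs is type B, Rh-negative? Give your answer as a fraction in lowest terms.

1/4

ABO cross AB × AB → offspring phenotypes: 1/4 A, 1/4 B, 1/2 AB.
Rh cross -/- × -/- → 1 Rh-.
Independent loci: P(type B, Rh-negative) = 1/4 × 1 = 1/4.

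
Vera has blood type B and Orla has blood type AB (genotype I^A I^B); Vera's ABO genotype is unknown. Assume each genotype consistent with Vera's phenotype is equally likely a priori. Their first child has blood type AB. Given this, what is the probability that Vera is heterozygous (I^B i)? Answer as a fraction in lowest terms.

1/3

Possible genotypes: Vera ∈ {I^B I^B, I^B i}; Orla ∈ {I^A I^B}.
Weight each parental genotype pair by prior × P(type-AB child):
  I^B I^B × I^A I^B: posterior weight 2/3.
  I^B i × I^A I^B: posterior weight 1/3.
Sum the posterior weight over pairs where Vera is I^B i: 1/3.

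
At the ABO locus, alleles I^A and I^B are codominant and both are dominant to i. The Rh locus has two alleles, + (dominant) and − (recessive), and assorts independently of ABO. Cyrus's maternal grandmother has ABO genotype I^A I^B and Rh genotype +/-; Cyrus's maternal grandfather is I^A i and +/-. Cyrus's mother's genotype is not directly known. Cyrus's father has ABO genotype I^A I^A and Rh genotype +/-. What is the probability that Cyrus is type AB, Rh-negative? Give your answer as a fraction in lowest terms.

Cyrus's mother's ABO genotype from I^A I^B × I^A i: 1/4 I^A I^A, 1/4 I^A I^B, 1/4 I^A i, 1/4 I^B i.
Crossing each possibility with the father I^A I^A and summing P(type AB): 1/4·0 + 1/4·1/2 + 1/4·0 + 1/4·1/2 = 1/4.
Similarly for Rh via the mother's Rh distribution: P(Rh-) = 1/4.
Independent loci: 1/4 × 1/4 = 1/16.

1/16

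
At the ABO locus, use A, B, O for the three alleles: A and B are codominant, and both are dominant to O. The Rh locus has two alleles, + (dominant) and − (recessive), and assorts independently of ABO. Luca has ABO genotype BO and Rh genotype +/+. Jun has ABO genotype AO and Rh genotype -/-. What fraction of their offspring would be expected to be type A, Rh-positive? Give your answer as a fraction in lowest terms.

1/4

ABO cross BO × AO → offspring phenotypes: 1/4 O, 1/4 A, 1/4 B, 1/4 AB.
Rh cross +/+ × -/- → 1 Rh+.
Independent loci: P(type A, Rh-positive) = 1/4 × 1 = 1/4.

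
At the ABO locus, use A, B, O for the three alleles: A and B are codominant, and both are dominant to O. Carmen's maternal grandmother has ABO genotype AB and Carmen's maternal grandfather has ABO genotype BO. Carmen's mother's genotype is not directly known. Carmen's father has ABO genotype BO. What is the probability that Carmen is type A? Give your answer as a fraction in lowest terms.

Carmen's mother's ABO genotype from AB × BO: 1/4 AB, 1/4 AO, 1/4 BB, 1/4 BO.
Crossing each possibility with the father BO and summing P(type A): 1/4·1/4 + 1/4·1/4 + 1/4·0 + 1/4·0 = 1/8.

1/8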